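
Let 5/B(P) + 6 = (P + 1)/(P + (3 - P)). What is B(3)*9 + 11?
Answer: 19/14 ≈ 1.3571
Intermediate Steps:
B(P) = 5/(-17/3 + P/3) (B(P) = 5/(-6 + (P + 1)/(P + (3 - P))) = 5/(-6 + (1 + P)/3) = 5/(-6 + (1 + P)*(1/3)) = 5/(-6 + (1/3 + P/3)) = 5/(-17/3 + P/3))
B(3)*9 + 11 = (15/(-17 + 3))*9 + 11 = (15/(-14))*9 + 11 = (15*(-1/14))*9 + 11 = -15/14*9 + 11 = -135/14 + 11 = 19/14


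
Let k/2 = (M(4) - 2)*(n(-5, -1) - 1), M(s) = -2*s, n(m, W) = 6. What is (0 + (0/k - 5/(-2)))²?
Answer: 25/4 ≈ 6.2500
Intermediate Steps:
k = -100 (k = 2*((-2*4 - 2)*(6 - 1)) = 2*((-8 - 2)*5) = 2*(-10*5) = 2*(-50) = -100)
(0 + (0/k - 5/(-2)))² = (0 + (0/(-100) - 5/(-2)))² = (0 + (0*(-1/100) - 5*(-½)))² = (0 + (0 + 5/2))² = (0 + 5/2)² = (5/2)² = 25/4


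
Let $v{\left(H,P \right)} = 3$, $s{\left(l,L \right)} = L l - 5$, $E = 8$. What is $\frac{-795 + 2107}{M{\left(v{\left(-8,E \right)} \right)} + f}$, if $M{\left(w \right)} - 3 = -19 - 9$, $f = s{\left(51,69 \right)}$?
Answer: $\frac{1312}{3489} \approx 0.37604$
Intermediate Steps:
$s{\left(l,L \right)} = -5 + L l$
$f = 3514$ ($f = -5 + 69 \cdot 51 = -5 + 3519 = 3514$)
$M{\left(w \right)} = -25$ ($M{\left(w \right)} = 3 - 28 = -25$)
$\frac{-795 + 2107}{M{\left(v{\left(-8,E \right)} \right)} + f} = \frac{-795 + 2107}{-25 + 3514} = \frac{1312}{3489}$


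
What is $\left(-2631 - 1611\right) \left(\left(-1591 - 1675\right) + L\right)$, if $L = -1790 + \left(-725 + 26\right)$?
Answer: $24412710$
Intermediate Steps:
$L = -2489$ ($L = -1790 - 699 = -2489$)
$\left(-2631 - 1611\right) \left(\left(-1591 - 1675\right) + L\right) = \left(-2631 - 1611\right) \left(\left(-1591 - 1675\right) - 2489\right) = - 4242 \left(\left(-1591 - 1675\right) - 2489\right) = - 4242 \left(-3266 - 2489\right) = \left(-4242\right) \left(-5755\right) = 24412710$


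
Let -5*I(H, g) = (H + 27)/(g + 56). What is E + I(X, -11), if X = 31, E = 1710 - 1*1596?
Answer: 25592/225 ≈ 113.74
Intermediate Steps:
E = 114 (E = 1710 - 1596 = 114)
I(H, g) = -(27 + H)/(5*(56 + g)) (I(H, g) = -(H + 27)/(5*(g + 56)) = -(27 + H)/(5*(56 + g)))
E + I(X, -11) = 114 + (-27 - 1*31)/(5*(56 - 11)) = 114 + (⅕)*(-27 - 31)/45 = 114 + (⅕)*(1/45)*(-58) = 114 - 58/225 = 25592/225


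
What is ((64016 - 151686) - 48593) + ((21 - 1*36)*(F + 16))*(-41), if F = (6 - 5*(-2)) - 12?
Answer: -123963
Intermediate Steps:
F = 4 (F = (6 + 10) - 12 = 16 - 12 = 4)
((64016 - 151686) - 48593) + ((21 - 1*36)*(F + 16))*(-41) = ((64016 - 151686) - 48593) + ((21 - 1*36)*(4 + 16))*(-41) = (-87670 - 48593) + ((21 - 36)*20)*(-41) = -136263 - 15*20*(-41) = -136263 - 300*(-41) = -136263 + 12300 = -123963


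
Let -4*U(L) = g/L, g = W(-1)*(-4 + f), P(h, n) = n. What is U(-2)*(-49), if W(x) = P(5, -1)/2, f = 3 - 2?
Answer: -147/16 ≈ -9.1875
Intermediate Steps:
f = 1
W(x) = -½ (W(x) = -1/2 = -1*½ = -½)
g = 3/2 (g = -(-4 + 1)/2 = -½*(-3) = 3/2 ≈ 1.5000)
U(L) = -3/(8*L)
U(-2)*(-49) = -3/8/(-2)*(-49) = -3/8*(-½)*(-49) = (3/16)*(-49) = -147/16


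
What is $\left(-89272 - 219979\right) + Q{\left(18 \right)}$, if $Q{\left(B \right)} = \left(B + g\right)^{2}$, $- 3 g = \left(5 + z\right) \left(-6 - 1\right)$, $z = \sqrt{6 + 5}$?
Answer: $-308311 + \frac{1246 \sqrt{11}}{9} \approx -3.0785 \cdot 10^{5}$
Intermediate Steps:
$z = \sqrt{11} \approx 3.3166$
$g = \frac{35}{3} + \frac{7 \sqrt{11}}{3}$ ($g = - \frac{\left(5 + \sqrt{11}\right) \left(-6 - 1\right)}{3} = - \frac{\left(5 + \sqrt{11}\right) \left(-7\right)}{3} = - \frac{-35 - 7 \sqrt{11}}{3} = \frac{35}{3} + \frac{7 \sqrt{11}}{3} \approx 19.405$)
$Q{\left(B \right)} = \left(\frac{35}{3} + B + \frac{7 \sqrt{11}}{3}\right)^{2}$ ($Q{\left(B \right)} = \left(B + \left(\frac{35}{3} + \frac{7 \sqrt{11}}{3}\right)\right)^{2} = \left(\frac{35}{3} + B + \frac{7 \sqrt{11}}{3}\right)^{2}$)
$\left(-89272 - 219979\right) + Q{\left(18 \right)} = \left(-89272 - 219979\right) + \frac{\left(35 + 3 \cdot 18 + 7 \sqrt{11}\right)^{2}}{9} = -309251 + \frac{\left(35 + 54 + 7 \sqrt{11}\right)^{2}}{9} = -309251 + \frac{\left(89 + 7 \sqrt{11}\right)^{2}}{9}$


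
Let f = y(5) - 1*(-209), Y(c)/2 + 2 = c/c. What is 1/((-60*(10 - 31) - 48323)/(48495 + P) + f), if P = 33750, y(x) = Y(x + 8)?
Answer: 82245/16977652 ≈ 0.0048443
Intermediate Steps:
Y(c) = -2 (Y(c) = -4 + 2*(c/c) = -4 + 2*1 = -4 + 2 = -2)
y(x) = -2
f = 207 (f = -2 - 1*(-209) = -2 + 209 = 207)
1/((-60*(10 - 31) - 48323)/(48495 + P) + f) = 1/((-60*(10 - 31) - 48323)/(48495 + 33750) + 207) = 1/((-60*(-21) - 48323)/82245 + 207) = 1/((1260 - 48323)*(1/82245) + 207) = 1/(-47063*1/82245 + 207) = 1/(-47063/82245 + 207) = 1/(16977652/82245) = 82245/16977652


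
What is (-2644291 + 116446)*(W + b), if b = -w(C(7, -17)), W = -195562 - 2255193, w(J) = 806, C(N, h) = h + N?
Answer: 6197166216045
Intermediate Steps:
C(N, h) = N + h
W = -2450755
b = -806 (b = -1*806 = -806)
(-2644291 + 116446)*(W + b) = (-2644291 + 116446)*(-2450755 - 806) = -2527845*(-2451561) = 6197166216045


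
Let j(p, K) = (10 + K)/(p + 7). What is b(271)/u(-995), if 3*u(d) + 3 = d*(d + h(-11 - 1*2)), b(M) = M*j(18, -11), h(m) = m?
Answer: -271/8357975 ≈ -3.2424e-5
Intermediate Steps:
j(p, K) = (10 + K)/(7 + p)
b(M) = -M/25 (b(M) = M*((10 - 11)/(7 + 18)) = M*(-1/25) = -M/25)
u(d) = -1 + d*(-13 + d)/3 (u(d) = -1 + (d*(d + (-11 - 1*2)))/3 = -1 + (d*(d + (-11 - 2)))/3 = -1 + (d*(d - 13))/3 = -1 + (d*(-13 + d))/3 = -1 + d*(-13 + d)/3)
b(271)/u(-995) = (-1/25*271)/(-1 - 13/3*(-995) + (⅓)*(-995)²) = -271/(25*(-1 + 12935/3 + (⅓)*990025)) = -271/(25*(-1 + 12935/3 + 990025/3)) = -271/25/334319 = -271/25*1/334319 = -271/8357975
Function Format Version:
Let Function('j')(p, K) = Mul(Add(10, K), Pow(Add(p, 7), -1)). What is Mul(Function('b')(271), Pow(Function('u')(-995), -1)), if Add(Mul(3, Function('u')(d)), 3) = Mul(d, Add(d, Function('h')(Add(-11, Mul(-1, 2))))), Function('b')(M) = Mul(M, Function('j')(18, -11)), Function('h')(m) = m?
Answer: Rational(-271, 8357975) ≈ -3.2424e-5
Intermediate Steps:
Function('j')(p, K) = Mul(Pow(Add(7, p), -1), Add(10, K)) (Function('j')(p, K) = Mul(Add(10, K), Pow(Add(7, p), -1)) = Mul(Pow(Add(7, p), -1), Add(10, K)))
Function('b')(M) = Mul(Rational(-1, 25), M) (Function('b')(M) = Mul(M, Mul(Pow(Add(7, 18), -1), Add(10, -11))) = Mul(M, Mul(Pow(25, -1), -1)) = Mul(M, Mul(Rational(1, 25), -1)) = Mul(M, Rational(-1, 25)) = Mul(Rational(-1, 25), M))
Function('u')(d) = Add(-1, Mul(Rational(1, 3), d, Add(-13, d))) (Function('u')(d) = Add(-1, Mul(Rational(1, 3), Mul(d, Add(d, Add(-11, Mul(-1, 2)))))) = Add(-1, Mul(Rational(1, 3), Mul(d, Add(d, Add(-11, -2))))) = Add(-1, Mul(Rational(1, 3), Mul(d, Add(d, -13)))) = Add(-1, Mul(Rational(1, 3), Mul(d, Add(-13, d)))) = Add(-1, Mul(Rational(1, 3), d, Add(-13, d))))
Mul(Function('b')(271), Pow(Function('u')(-995), -1)) = Mul(Mul(Rational(-1, 25), 271), Pow(Add(-1, Mul(Rational(-13, 3), -995), Mul(Rational(1, 3), Pow(-995, 2))), -1)) = Mul(Rational(-271, 25), Pow(Add(-1, Rational(12935, 3), Mul(Rational(1, 3), 990025)), -1)) = Mul(Rational(-271, 25), Pow(Add(-1, Rational(12935, 3), Rational(990025, 3)), -1)) = Mul(Rational(-271, 25), Pow(334319, -1)) = Mul(Rational(-271, 25), Rational(1, 334319)) = Rational(-271, 8357975)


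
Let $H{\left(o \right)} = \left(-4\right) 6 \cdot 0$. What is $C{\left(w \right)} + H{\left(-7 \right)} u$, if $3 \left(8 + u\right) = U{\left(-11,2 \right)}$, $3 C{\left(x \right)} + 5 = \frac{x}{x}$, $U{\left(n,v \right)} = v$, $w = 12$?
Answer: $- \frac{4}{3} \approx -1.3333$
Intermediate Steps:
$C{\left(x \right)} = - \frac{4}{3}$ ($C{\left(x \right)} = - \frac{5}{3} + \frac{x \frac{1}{x}}{3} = - \frac{5}{3} + \frac{1}{3} \cdot 1 = - \frac{5}{3} + \frac{1}{3} = - \frac{4}{3}$)
$H{\left(o \right)} = 0$ ($H{\left(o \right)} = \left(-24\right) 0 = 0$)
$u = - \frac{22}{3}$ ($u = -8 + \frac{1}{3} \cdot 2 = -8 + \frac{2}{3} = - \frac{22}{3} \approx -7.3333$)
$C{\left(w \right)} + H{\left(-7 \right)} u = - \frac{4}{3} + 0 \left(- \frac{22}{3}\right) = - \frac{4}{3} + 0 = - \frac{4}{3}$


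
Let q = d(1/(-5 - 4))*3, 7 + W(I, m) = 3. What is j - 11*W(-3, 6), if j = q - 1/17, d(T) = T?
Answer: 2224/51 ≈ 43.608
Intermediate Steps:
W(I, m) = -4 (W(I, m) = -7 + 3 = -4)
q = -⅓ (q = 3/(-5 - 4) = 3/(-9) = -⅑*3 = -⅓ ≈ -0.33333)
j = -20/51 (j = -⅓ - 1/17 = -20/51 ≈ -0.39216)
j - 11*W(-3, 6) = -20/51 - 11*(-4) = -20/51 + 44 = 2224/51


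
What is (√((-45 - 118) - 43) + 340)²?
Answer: (340 + I*√206)² ≈ 1.1539e+5 + 9759.8*I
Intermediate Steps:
(√((-45 - 118) - 43) + 340)² = (√(-163 - 43) + 340)² = (√(-206) + 340)² = (I*√206 + 340)² = (340 + I*√206)²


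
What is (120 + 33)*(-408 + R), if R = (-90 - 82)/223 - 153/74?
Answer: -1037288439/16502 ≈ -62858.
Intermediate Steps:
R = -46847/16502 (R = -172*1/223 - 153*1/74 = -172/223 - 153/74 = -46847/16502 ≈ -2.8389)
(120 + 33)*(-408 + R) = (120 + 33)*(-408 - 46847/16502) = 153*(-6779663/16502) = -1037288439/16502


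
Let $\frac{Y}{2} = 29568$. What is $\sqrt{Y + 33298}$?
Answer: $\sqrt{92434} \approx 304.03$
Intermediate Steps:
$Y = 59136$ ($Y = 2 \cdot 29568 = 59136$)
$\sqrt{Y + 33298} = \sqrt{59136 + 33298} = \sqrt{92434}$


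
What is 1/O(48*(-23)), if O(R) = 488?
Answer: 1/488 ≈ 0.0020492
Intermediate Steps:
1/O(48*(-23)) = 1/488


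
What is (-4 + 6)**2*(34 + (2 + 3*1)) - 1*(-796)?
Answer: 952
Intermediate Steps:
(-4 + 6)**2*(34 + (2 + 3*1)) - 1*(-796) = 2**2*(34 + (2 + 3)) + 796 = 4*(34 + 5) + 796 = 4*39 + 796 = 156 + 796 = 952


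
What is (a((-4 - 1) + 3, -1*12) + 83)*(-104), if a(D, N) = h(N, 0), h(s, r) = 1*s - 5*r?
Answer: -7384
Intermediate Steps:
h(s, r) = s - 5*r
a(D, N) = N (a(D, N) = N - 5*0 = N + 0 = N)
(a((-4 - 1) + 3, -1*12) + 83)*(-104) = (-1*12 + 83)*(-104) = (-12 + 83)*(-104) = 71*(-104) = -7384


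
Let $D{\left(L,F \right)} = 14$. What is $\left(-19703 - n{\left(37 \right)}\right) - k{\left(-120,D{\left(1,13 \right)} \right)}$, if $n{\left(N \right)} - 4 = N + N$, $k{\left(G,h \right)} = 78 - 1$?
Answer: $-19858$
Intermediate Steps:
$k{\left(G,h \right)} = 77$ ($k{\left(G,h \right)} = 78 - 1 = 77$)
$n{\left(N \right)} = 4 + 2 N$ ($n{\left(N \right)} = 4 + \left(N + N\right) = 4 + 2 N$)
$\left(-19703 - n{\left(37 \right)}\right) - k{\left(-120,D{\left(1,13 \right)} \right)} = \left(-19703 - \left(4 + 2 \cdot 37\right)\right) - 77 = \left(-19703 - \left(4 + 74\right)\right) - 77 = \left(-19703 - 78\right) - 77 = -19781 - 77 = -19858$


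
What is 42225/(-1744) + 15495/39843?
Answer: -551782465/23162064 ≈ -23.823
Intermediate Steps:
42225/(-1744) + 15495/39843 = 42225*(-1/1744) + 15495*(1/39843) = -42225/1744 + 5165/13281 = -551782465/23162064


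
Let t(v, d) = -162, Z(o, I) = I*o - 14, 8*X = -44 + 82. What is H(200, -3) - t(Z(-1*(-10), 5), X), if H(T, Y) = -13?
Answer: 149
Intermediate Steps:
X = 19/4 (X = (-44 + 82)/8 = (1/8)*38 = 19/4 ≈ 4.7500)
Z(o, I) = -14 + I*o
H(200, -3) - t(Z(-1*(-10), 5), X) = -13 - 1*(-162) = -13 + 162 = 149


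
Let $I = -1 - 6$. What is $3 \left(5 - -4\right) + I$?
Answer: $20$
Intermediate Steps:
$I = -7$
$3 \left(5 - -4\right) + I = 3 \left(5 - -4\right) - 7 = 3 \left(5 + 4\right) - 7 = 3 \cdot 9 - 7 = 27 - 7 = 20$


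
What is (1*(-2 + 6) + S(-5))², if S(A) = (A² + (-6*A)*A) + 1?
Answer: 14400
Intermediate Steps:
S(A) = 1 - 5*A² (S(A) = (A² - 6*A²) + 1 = -5*A² + 1 = 1 - 5*A²)
(1*(-2 + 6) + S(-5))² = (1*(-2 + 6) + (1 - 5*(-5)²))² = (1*4 + (1 - 5*25))² = (4 + (1 - 125))² = (4 - 124)² = (-120)² = 14400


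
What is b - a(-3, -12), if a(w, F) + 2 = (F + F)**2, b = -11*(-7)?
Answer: -497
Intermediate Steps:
b = 77
a(w, F) = -2 + 4*F**2 (a(w, F) = -2 + (F + F)**2 = -2 + (2*F)**2 = -2 + 4*F**2)
b - a(-3, -12) = 77 - (-2 + 4*(-12)**2) = 77 - (-2 + 4*144) = 77 - (-2 + 576) = 77 - 1*574 = 77 - 574 = -497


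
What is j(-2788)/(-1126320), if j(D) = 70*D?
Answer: 4879/28158 ≈ 0.17327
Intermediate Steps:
j(-2788)/(-1126320) = (70*(-2788))/(-1126320) = -195160*(-1/1126320) = 4879/28158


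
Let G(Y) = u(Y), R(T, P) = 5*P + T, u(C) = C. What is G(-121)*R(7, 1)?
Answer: -1452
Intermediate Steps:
R(T, P) = T + 5*P
G(Y) = Y
G(-121)*R(7, 1) = -121*(7 + 5*1) = -121*(7 + 5) = -121*12 = -1452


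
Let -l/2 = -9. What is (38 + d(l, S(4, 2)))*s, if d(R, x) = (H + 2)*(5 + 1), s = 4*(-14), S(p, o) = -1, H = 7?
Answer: -5152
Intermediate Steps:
l = 18 (l = -2*(-9) = 18)
s = -56
d(R, x) = 54 (d(R, x) = (7 + 2)*(5 + 1) = 9*6 = 54)
(38 + d(l, S(4, 2)))*s = (38 + 54)*(-56) = 92*(-56) = -5152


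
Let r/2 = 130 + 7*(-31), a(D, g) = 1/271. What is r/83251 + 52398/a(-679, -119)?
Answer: 1182152378184/83251 ≈ 1.4200e+7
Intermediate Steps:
a(D, g) = 1/271
r = -174 (r = 2*(130 + 7*(-31)) = 2*(130 - 217) = 2*(-87) = -174)
r/83251 + 52398/a(-679, -119) = -174/83251 + 52398/(1/271) = -174*1/83251 + 52398*271 = -174/83251 + 14199858 = 1182152378184/83251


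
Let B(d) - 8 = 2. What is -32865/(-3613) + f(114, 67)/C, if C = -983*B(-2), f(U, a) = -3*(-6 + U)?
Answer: 162116781/17757895 ≈ 9.1293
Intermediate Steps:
B(d) = 10 (B(d) = 8 + 2 = 10)
f(U, a) = 18 - 3*U
C = -9830 (C = -983*10 = -9830)
-32865/(-3613) + f(114, 67)/C = -32865/(-3613) + (18 - 3*114)/(-9830) = -32865*(-1/3613) + (18 - 342)*(-1/9830) = 32865/3613 - 324*(-1/9830) = 32865/3613 + 162/4915 = 162116781/17757895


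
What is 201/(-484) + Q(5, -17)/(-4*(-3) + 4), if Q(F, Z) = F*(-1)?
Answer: -1409/1936 ≈ -0.72779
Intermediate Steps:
Q(F, Z) = -F
201/(-484) + Q(5, -17)/(-4*(-3) + 4) = 201/(-484) + (-1*5)/(-4*(-3) + 4) = 201*(-1/484) - 5/(12 + 4) = -201/484 - 5/16 = -1409/1936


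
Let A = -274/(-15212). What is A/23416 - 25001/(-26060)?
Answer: 1113183518079/1160335155440 ≈ 0.95936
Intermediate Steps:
A = 137/7606 (A = -274*(-1/15212) = 137/7606 ≈ 0.018012)
A/23416 - 25001/(-26060) = (137/7606)/23416 - 25001/(-26060) = (137/7606)*(1/23416) - 25001*(-1/26060) = 137/178102096 + 25001/26060 = 1113183518079/1160335155440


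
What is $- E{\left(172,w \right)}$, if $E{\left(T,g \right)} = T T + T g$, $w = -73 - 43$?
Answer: $-9632$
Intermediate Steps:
$w = -116$ ($w = -73 - 43 = -116$)
$E{\left(T,g \right)} = T^{2} + T g$
$- E{\left(172,w \right)} = - 172 \left(172 - 116\right) = - 172 \cdot 56 = \left(-1\right) 9632 = -9632$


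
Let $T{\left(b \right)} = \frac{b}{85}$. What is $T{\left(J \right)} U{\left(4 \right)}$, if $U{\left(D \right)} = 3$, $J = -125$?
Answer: $- \frac{75}{17} \approx -4.4118$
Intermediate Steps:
$T{\left(b \right)} = \frac{b}{85}$ ($T{\left(b \right)} = b \frac{1}{85} = \frac{b}{85}$)
$T{\left(J \right)} U{\left(4 \right)} = \frac{1}{85} \left(-125\right) 3 = \left(- \frac{25}{17}\right) 3 = - \frac{75}{17}$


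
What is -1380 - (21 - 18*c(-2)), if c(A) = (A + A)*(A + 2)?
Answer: -1401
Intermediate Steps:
c(A) = 2*A*(2 + A) (c(A) = (2*A)*(2 + A) = 2*A*(2 + A))
-1380 - (21 - 18*c(-2)) = -1380 - (21 - 36*(-2)*(2 - 2)) = -1380 - (21 - 36*(-2)*0) = -1380 - (21 - 18*0) = -1380 - (21 + 0) = -1380 - 1*21 = -1380 - 21 = -1401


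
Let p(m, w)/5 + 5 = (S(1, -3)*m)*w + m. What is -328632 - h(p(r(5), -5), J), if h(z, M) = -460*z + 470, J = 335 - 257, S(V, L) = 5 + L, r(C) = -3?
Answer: -278502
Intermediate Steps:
J = 78
p(m, w) = -25 + 5*m + 10*m*w (p(m, w) = -25 + 5*(((5 - 3)*m)*w + m) = -25 + 5*((2*m)*w + m) = -25 + 5*(2*m*w + m) = -25 + 5*(m + 2*m*w) = -25 + (5*m + 10*m*w) = -25 + 5*m + 10*m*w)
h(z, M) = 470 - 460*z
-328632 - h(p(r(5), -5), J) = -328632 - (470 - 460*(-25 + 5*(-3) + 10*(-3)*(-5))) = -328632 - (470 - 460*(-25 - 15 + 150)) = -328632 - (470 - 460*110) = -328632 - (470 - 50600) = -328632 - 1*(-50130) = -328632 + 50130 = -278502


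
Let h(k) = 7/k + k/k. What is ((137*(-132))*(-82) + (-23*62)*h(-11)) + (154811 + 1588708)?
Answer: 35484773/11 ≈ 3.2259e+6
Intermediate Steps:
h(k) = 1 + 7/k (h(k) = 7/k + 1 = 1 + 7/k)
((137*(-132))*(-82) + (-23*62)*h(-11)) + (154811 + 1588708) = ((137*(-132))*(-82) + (-23*62)*((7 - 11)/(-11))) + (154811 + 1588708) = (-18084*(-82) - (-1426)*(-4)/11) + 1743519 = (1482888 - 1426*4/11) + 1743519 = (1482888 - 5704/11) + 1743519 = 16306064/11 + 1743519 = 35484773/11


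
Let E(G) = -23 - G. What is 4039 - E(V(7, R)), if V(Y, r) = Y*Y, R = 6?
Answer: 4111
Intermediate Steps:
V(Y, r) = Y**2
4039 - E(V(7, R)) = 4039 - (-23 - 1*7**2) = 4039 - (-23 - 1*49) = 4039 - (-23 - 49) = 4039 - 1*(-72) = 4039 + 72 = 4111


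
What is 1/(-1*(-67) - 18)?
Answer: 1/49 ≈ 0.020408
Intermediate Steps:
1/(-1*(-67) - 18) = 1/(67 - 18) = 1/49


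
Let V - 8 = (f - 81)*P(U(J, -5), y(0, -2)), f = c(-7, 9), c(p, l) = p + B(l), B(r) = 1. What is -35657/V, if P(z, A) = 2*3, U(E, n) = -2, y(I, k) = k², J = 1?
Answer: 35657/514 ≈ 69.372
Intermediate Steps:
c(p, l) = 1 + p (c(p, l) = p + 1 = 1 + p)
f = -6 (f = 1 - 7 = -6)
P(z, A) = 6
V = -514 (V = 8 + (-6 - 81)*6 = 8 - 87*6 = 8 - 522 = -514)
-35657/V = -35657/(-514) = -35657*(-1/514) = 35657/514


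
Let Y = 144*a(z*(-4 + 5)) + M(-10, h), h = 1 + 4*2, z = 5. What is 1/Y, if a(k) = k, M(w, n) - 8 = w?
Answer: 1/718 ≈ 0.0013928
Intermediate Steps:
h = 9 (h = 1 + 8 = 9)
M(w, n) = 8 + w
Y = 718 (Y = 144*(5*(-4 + 5)) + (8 - 10) = 144*(5*1) - 2 = 144*5 - 2 = 720 - 2 = 718)
1/Y = 1/718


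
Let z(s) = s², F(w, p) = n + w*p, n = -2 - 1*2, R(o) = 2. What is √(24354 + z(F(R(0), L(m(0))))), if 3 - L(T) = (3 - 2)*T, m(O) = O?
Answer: √24358 ≈ 156.07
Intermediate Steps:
n = -4 (n = -2 - 2 = -4)
L(T) = 3 - T (L(T) = 3 - (3 - 2)*T = 3 - T)
F(w, p) = -4 + p*w (F(w, p) = -4 + w*p = -4 + p*w)
√(24354 + z(F(R(0), L(m(0))))) = √(24354 + (-4 + (3 - 1*0)*2)²) = √(24354 + (-4 + (3 + 0)*2)²) = √(24354 + (-4 + 3*2)²) = √(24354 + (-4 + 6)²) = √(24354 + 2²) = √(24354 + 4) = √24358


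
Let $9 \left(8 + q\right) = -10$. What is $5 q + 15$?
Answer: $- \frac{275}{9} \approx -30.556$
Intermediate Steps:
$q = - \frac{82}{9}$ ($q = -8 + \frac{1}{9} \left(-10\right) = -8 - \frac{10}{9} = - \frac{82}{9} \approx -9.1111$)
$5 q + 15 = 5 \left(- \frac{82}{9}\right) + 15 = - \frac{410}{9} + 15 = - \frac{275}{9}$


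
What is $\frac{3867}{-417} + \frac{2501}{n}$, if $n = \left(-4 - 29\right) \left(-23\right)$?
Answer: $- \frac{630712}{105501} \approx -5.9783$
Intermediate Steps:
$n = 759$ ($n = \left(-4 - 29\right) \left(-23\right) = \left(-33\right) \left(-23\right) = 759$)
$\frac{3867}{-417} + \frac{2501}{n} = \frac{3867}{-417} + \frac{2501}{759} = 3867 \left(- \frac{1}{417}\right) + 2501 \cdot \frac{1}{759} = - \frac{1289}{139} + \frac{2501}{759} = - \frac{630712}{105501}$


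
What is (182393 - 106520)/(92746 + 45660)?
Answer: 75873/138406 ≈ 0.54819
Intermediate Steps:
(182393 - 106520)/(92746 + 45660) = 75873/138406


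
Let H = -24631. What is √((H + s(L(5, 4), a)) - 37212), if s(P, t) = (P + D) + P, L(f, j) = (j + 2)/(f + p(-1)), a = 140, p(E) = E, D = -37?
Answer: I*√61877 ≈ 248.75*I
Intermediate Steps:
L(f, j) = (2 + j)/(-1 + f) (L(f, j) = (j + 2)/(f - 1) = (2 + j)/(-1 + f))
s(P, t) = -37 + 2*P (s(P, t) = (P - 37) + P = (-37 + P) + P = -37 + 2*P)
√((H + s(L(5, 4), a)) - 37212) = √((-24631 + (-37 + 2*((2 + 4)/(-1 + 5)))) - 37212) = √((-24631 + (-37 + 2*(6/4))) - 37212) = √((-24631 + (-37 + 2*((¼)*6))) - 37212) = √((-24631 + (-37 + 2*(3/2))) - 37212) = √((-24631 + (-37 + 3)) - 37212) = √((-24631 - 34) - 37212) = √(-24665 - 37212) = √(-61877) = I*√61877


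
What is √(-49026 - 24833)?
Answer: I*√73859 ≈ 271.77*I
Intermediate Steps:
√(-49026 - 24833) = √(-73859) = I*√73859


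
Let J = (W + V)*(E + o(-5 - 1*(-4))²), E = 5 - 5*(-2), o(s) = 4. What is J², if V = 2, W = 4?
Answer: 34596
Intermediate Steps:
E = 15 (E = 5 + 10 = 15)
J = 186 (J = (4 + 2)*(15 + 4²) = 6*(15 + 16) = 6*31 = 186)
J² = 186² = 34596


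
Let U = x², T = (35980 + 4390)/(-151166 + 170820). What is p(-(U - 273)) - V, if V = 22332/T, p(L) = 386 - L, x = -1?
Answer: -217155474/20185 ≈ -10758.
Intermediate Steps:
T = 20185/9827 (T = 40370/19654 = 40370*(1/19654) = 20185/9827 ≈ 2.0540)
U = 1 (U = (-1)² = 1)
V = 219456564/20185 (V = 22332/(20185/9827) = 22332*(9827/20185) = 219456564/20185 ≈ 10872.)
p(-(U - 273)) - V = (386 - (-1)*(1 - 273)) - 1*219456564/20185 = (386 - (-1)*(-272)) - 219456564/20185 = (386 - 1*272) - 219456564/20185 = (386 - 272) - 219456564/20185 = 114 - 219456564/20185 = -217155474/20185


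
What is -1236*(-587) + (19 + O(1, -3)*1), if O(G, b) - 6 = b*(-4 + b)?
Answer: 725578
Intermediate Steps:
O(G, b) = 6 + b*(-4 + b)
-1236*(-587) + (19 + O(1, -3)*1) = -1236*(-587) + (19 + (6 + (-3)² - 4*(-3))*1) = 725532 + (19 + (6 + 9 + 12)*1) = 725532 + (19 + 27*1) = 725532 + (19 + 27) = 725532 + 46 = 725578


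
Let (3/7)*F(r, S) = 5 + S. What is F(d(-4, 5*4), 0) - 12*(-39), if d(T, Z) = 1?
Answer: 1439/3 ≈ 479.67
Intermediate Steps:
F(r, S) = 35/3 + 7*S/3 (F(r, S) = 7*(5 + S)/3 = 35/3 + 7*S/3)
F(d(-4, 5*4), 0) - 12*(-39) = (35/3 + (7/3)*0) - 12*(-39) = (35/3 + 0) + 468 = 35/3 + 468 = 1439/3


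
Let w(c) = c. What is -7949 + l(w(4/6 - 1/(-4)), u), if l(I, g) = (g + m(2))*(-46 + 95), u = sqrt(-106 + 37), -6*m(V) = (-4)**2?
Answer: -24239/3 + 49*I*sqrt(69) ≈ -8079.7 + 407.02*I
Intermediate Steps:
m(V) = -8/3 (m(V) = -1/6*(-4)**2 = -1/6*16 = -8/3)
u = I*sqrt(69) (u = sqrt(-69) = I*sqrt(69) ≈ 8.3066*I)
l(I, g) = -392/3 + 49*g (l(I, g) = (g - 8/3)*(-46 + 95) = (-8/3 + g)*49 = -392/3 + 49*g)
-7949 + l(w(4/6 - 1/(-4)), u) = -7949 + (-392/3 + 49*(I*sqrt(69))) = -7949 + (-392/3 + 49*I*sqrt(69)) = -24239/3 + 49*I*sqrt(69)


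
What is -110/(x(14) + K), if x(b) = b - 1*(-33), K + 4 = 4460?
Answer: -110/4503 ≈ -0.024428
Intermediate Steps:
K = 4456 (K = -4 + 4460 = 4456)
x(b) = 33 + b (x(b) = b + 33 = 33 + b)
-110/(x(14) + K) = -110/((33 + 14) + 4456) = -110/(47 + 4456) = -110/4503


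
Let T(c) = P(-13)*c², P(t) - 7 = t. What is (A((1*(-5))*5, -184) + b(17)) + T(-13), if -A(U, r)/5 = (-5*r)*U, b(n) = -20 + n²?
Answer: 114255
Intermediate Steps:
P(t) = 7 + t
T(c) = -6*c² (T(c) = (7 - 13)*c² = -6*c²)
A(U, r) = 25*U*r (A(U, r) = -5*(-5*r)*U = -(-25)*U*r = 25*U*r)
(A((1*(-5))*5, -184) + b(17)) + T(-13) = (25*((1*(-5))*5)*(-184) + (-20 + 17²)) - 6*(-13)² = (25*(-5*5)*(-184) + (-20 + 289)) - 6*169 = (25*(-25)*(-184) + 269) - 1014 = (115000 + 269) - 1014 = 115269 - 1014 = 114255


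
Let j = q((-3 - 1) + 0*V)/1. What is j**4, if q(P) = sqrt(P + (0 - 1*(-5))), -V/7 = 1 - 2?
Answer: 1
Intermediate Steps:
V = 7 (V = -7*(1 - 2) = -7*(-1) = 7)
q(P) = sqrt(5 + P) (q(P) = sqrt(P + (0 + 5)) = sqrt(P + 5) = sqrt(5 + P))
j = 1 (j = sqrt(5 + ((-3 - 1) + 0*7))/1 = sqrt(5 + (-4 + 0))*1 = sqrt(5 - 4)*1 = sqrt(1)*1 = 1*1 = 1)
j**4 = 1**4 = 1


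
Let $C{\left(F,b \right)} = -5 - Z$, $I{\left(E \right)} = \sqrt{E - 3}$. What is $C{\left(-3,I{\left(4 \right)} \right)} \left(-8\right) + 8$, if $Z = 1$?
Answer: $56$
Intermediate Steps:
$I{\left(E \right)} = \sqrt{-3 + E}$
$C{\left(F,b \right)} = -6$ ($C{\left(F,b \right)} = -5 - 1 = -6$)
$C{\left(-3,I{\left(4 \right)} \right)} \left(-8\right) + 8 = \left(-6\right) \left(-8\right) + 8 = 48 + 8 = 56$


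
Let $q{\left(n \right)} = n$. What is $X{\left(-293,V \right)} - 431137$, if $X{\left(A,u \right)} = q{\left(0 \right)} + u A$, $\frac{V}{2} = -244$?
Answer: $-288153$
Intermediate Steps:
$V = -488$ ($V = 2 \left(-244\right) = -488$)
$X{\left(A,u \right)} = A u$ ($X{\left(A,u \right)} = 0 + u A = 0 + A u = A u$)
$X{\left(-293,V \right)} - 431137 = \left(-293\right) \left(-488\right) - 431137 = 142984 - 431137 = -288153$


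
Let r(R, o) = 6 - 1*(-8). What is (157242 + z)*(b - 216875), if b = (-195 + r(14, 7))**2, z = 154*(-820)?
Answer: -5700537668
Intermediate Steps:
z = -126280
r(R, o) = 14 (r(R, o) = 6 + 8 = 14)
b = 32761 (b = (-195 + 14)**2 = (-181)**2 = 32761)
(157242 + z)*(b - 216875) = (157242 - 126280)*(32761 - 216875) = 30962*(-184114) = -5700537668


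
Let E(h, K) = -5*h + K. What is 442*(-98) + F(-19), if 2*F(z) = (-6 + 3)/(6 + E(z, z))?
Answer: -7103827/164 ≈ -43316.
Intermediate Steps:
E(h, K) = K - 5*h
F(z) = -3/(2*(6 - 4*z)) (F(z) = ((-6 + 3)/(6 + (z - 5*z)))/2 = (-3/(6 - 4*z))/2 = -3/(2*(6 - 4*z)))
442*(-98) + F(-19) = 442*(-98) + 3/(4*(-3 + 2*(-19))) = -43316 + 3/(4*(-3 - 38)) = -43316 + (3/4)/(-41) = -43316 + (3/4)*(-1/41) = -43316 - 3/164 = -7103827/164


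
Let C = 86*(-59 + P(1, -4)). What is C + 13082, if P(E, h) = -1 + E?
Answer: 8008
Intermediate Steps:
C = -5074 (C = 86*(-59 + (-1 + 1)) = 86*(-59 + 0) = 86*(-59) = -5074)
C + 13082 = -5074 + 13082 = 8008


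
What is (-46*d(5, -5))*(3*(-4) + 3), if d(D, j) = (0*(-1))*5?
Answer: 0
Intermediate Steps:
d(D, j) = 0 (d(D, j) = 0*5 = 0)
(-46*d(5, -5))*(3*(-4) + 3) = (-46*0)*(3*(-4) + 3) = 0*(-12 + 3) = 0*(-9) = 0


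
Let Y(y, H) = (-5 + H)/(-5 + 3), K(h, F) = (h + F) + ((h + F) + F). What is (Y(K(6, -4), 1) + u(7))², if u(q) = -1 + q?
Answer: 64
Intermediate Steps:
K(h, F) = 2*h + 3*F (K(h, F) = (F + h) + ((F + h) + F) = (F + h) + (h + 2*F) = 2*h + 3*F)
Y(y, H) = 5/2 - H/2 (Y(y, H) = (-5 + H)/(-2) = (-5 + H)*(-½) = 5/2 - H/2)
(Y(K(6, -4), 1) + u(7))² = ((5/2 - ½*1) + (-1 + 7))² = ((5/2 - ½) + 6)² = (2 + 6)² = 8² = 64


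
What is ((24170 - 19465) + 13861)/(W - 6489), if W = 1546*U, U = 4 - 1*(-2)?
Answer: 18566/2787 ≈ 6.6616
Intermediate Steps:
U = 6 (U = 4 + 2 = 6)
W = 9276 (W = 1546*6 = 9276)
((24170 - 19465) + 13861)/(W - 6489) = ((24170 - 19465) + 13861)/(9276 - 6489) = (4705 + 13861)/2787 = 18566*(1/2787) = 18566/2787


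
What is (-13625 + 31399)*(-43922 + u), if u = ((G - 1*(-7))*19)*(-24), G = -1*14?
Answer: -723935020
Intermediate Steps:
G = -14
u = 3192 (u = ((-14 - 1*(-7))*19)*(-24) = ((-14 + 7)*19)*(-24) = -7*19*(-24) = -133*(-24) = 3192)
(-13625 + 31399)*(-43922 + u) = (-13625 + 31399)*(-43922 + 3192) = 17774*(-40730) = -723935020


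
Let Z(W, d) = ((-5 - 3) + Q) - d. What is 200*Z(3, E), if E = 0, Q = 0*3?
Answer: -1600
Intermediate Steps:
Q = 0
Z(W, d) = -8 - d (Z(W, d) = ((-5 - 3) + 0) - d = (-8 + 0) - d = -8 - d)
200*Z(3, E) = 200*(-8 - 1*0) = 200*(-8 + 0) = 200*(-8) = -1600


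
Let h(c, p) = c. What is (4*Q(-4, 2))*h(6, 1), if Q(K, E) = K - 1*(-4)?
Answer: 0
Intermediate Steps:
Q(K, E) = 4 + K (Q(K, E) = K + 4 = 4 + K)
(4*Q(-4, 2))*h(6, 1) = (4*(4 - 4))*6 = (4*0)*6 = 0*6 = 0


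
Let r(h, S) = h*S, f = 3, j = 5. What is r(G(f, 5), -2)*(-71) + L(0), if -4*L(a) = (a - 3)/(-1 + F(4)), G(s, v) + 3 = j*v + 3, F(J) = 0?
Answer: 14197/4 ≈ 3549.3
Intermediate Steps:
G(s, v) = 5*v (G(s, v) = -3 + (5*v + 3) = -3 + (3 + 5*v) = 5*v)
L(a) = -¾ + a/4 (L(a) = -(a - 3)/(4*(-1 + 0)) = -(-3 + a)/(4*(-1)) = -(-3 + a)*(-1)/4 = -(3 - a)/4 = -¾ + a/4)
r(h, S) = S*h
r(G(f, 5), -2)*(-71) + L(0) = -10*5*(-71) + (-¾ + (¼)*0) = -2*25*(-71) + (-¾ + 0) = -50*(-71) - ¾ = 3550 - ¾ = 14197/4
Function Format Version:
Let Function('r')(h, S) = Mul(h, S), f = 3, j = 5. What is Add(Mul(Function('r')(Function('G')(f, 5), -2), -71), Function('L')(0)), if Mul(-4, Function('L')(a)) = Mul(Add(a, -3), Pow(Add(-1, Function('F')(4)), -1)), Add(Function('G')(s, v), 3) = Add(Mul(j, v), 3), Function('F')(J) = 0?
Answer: Rational(14197, 4) ≈ 3549.3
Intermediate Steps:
Function('G')(s, v) = Mul(5, v) (Function('G')(s, v) = Add(-3, Add(Mul(5, v), 3)) = Add(-3, Add(3, Mul(5, v))) = Mul(5, v))
Function('L')(a) = Add(Rational(-3, 4), Mul(Rational(1, 4), a)) (Function('L')(a) = Mul(Rational(-1, 4), Mul(Add(a, -3), Pow(Add(-1, 0), -1))) = Mul(Rational(-1, 4), Mul(Add(-3, a), Pow(-1, -1))) = Mul(Rational(-1, 4), Mul(Add(-3, a), -1)) = Mul(Rational(-1, 4), Add(3, Mul(-1, a))) = Add(Rational(-3, 4), Mul(Rational(1, 4), a)))
Function('r')(h, S) = Mul(S, h)
Add(Mul(Function('r')(Function('G')(f, 5), -2), -71), Function('L')(0)) = Add(Mul(Mul(-2, Mul(5, 5)), -71), Add(Rational(-3, 4), Mul(Rational(1, 4), 0))) = Add(Mul(Mul(-2, 25), -71), Add(Rational(-3, 4), 0)) = Add(Mul(-50, -71), Rational(-3, 4)) = Add(3550, Rational(-3, 4)) = Rational(14197, 4)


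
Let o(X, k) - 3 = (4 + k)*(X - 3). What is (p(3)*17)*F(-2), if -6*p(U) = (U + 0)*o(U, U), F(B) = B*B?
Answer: -102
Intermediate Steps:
o(X, k) = 3 + (-3 + X)*(4 + k) (o(X, k) = 3 + (4 + k)*(X - 3) = 3 + (4 + k)*(-3 + X) = 3 + (-3 + X)*(4 + k))
F(B) = B**2
p(U) = -U*(-9 + U + U**2)/6 (p(U) = -(U + 0)*(-9 - 3*U + 4*U + U*U)/6 = -U*(-9 - 3*U + 4*U + U**2)/6 = -U*(-9 + U + U**2)/6)
(p(3)*17)*F(-2) = (((1/6)*3*(9 - 1*3 - 1*3**2))*17)*(-2)**2 = (((1/6)*3*(9 - 3 - 1*9))*17)*4 = (((1/6)*3*(9 - 3 - 9))*17)*4 = (((1/6)*3*(-3))*17)*4 = -3/2*17*4 = -51/2*4 = -102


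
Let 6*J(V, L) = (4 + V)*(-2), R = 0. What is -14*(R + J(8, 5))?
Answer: 56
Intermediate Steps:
J(V, L) = -4/3 - V/3 (J(V, L) = ((4 + V)*(-2))/6 = (-8 - 2*V)/6 = -4/3 - V/3)
-14*(R + J(8, 5)) = -14*(0 + (-4/3 - ⅓*8)) = -14*(0 + (-4/3 - 8/3)) = -14*(0 - 4) = -14*(-4) = 56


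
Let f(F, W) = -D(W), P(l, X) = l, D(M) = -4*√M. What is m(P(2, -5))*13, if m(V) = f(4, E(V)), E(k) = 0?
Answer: 0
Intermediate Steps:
f(F, W) = 4*√W (f(F, W) = -(-4)*√W = 4*√W)
m(V) = 0 (m(V) = 4*√0 = 4*0 = 0)
m(P(2, -5))*13 = 0*13 = 0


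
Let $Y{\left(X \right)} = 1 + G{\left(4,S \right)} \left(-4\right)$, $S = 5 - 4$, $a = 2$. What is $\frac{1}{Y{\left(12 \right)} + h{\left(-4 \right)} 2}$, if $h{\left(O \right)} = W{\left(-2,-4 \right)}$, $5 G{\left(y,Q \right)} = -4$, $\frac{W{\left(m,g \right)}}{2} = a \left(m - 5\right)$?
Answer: $- \frac{5}{259} \approx -0.019305$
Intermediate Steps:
$S = 1$
$W{\left(m,g \right)} = -20 + 4 m$ ($W{\left(m,g \right)} = 2 \cdot 2 \left(m - 5\right) = 2 \cdot 2 \left(-5 + m\right) = 2 \left(-10 + 2 m\right) = -20 + 4 m$)
$G{\left(y,Q \right)} = - \frac{4}{5}$ ($G{\left(y,Q \right)} = \frac{1}{5} \left(-4\right) = - \frac{4}{5}$)
$Y{\left(X \right)} = \frac{21}{5}$ ($Y{\left(X \right)} = 1 - - \frac{16}{5} = 1 + \frac{16}{5} = \frac{21}{5}$)
$h{\left(O \right)} = -28$ ($h{\left(O \right)} = -20 + 4 \left(-2\right) = -20 - 8 = -28$)
$\frac{1}{Y{\left(12 \right)} + h{\left(-4 \right)} 2} = \frac{1}{\frac{21}{5} - 56} = \frac{1}{- \frac{259}{5}} = - \frac{5}{259}$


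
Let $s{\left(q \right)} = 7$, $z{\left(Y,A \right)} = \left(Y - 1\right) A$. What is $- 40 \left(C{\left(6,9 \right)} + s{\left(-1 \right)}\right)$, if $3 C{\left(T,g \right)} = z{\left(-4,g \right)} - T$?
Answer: $400$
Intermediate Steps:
$z{\left(Y,A \right)} = A \left(-1 + Y\right)$ ($z{\left(Y,A \right)} = \left(-1 + Y\right) A = A \left(-1 + Y\right)$)
$C{\left(T,g \right)} = - \frac{5 g}{3} - \frac{T}{3}$ ($C{\left(T,g \right)} = \frac{g \left(-1 - 4\right) - T}{3} = \frac{g \left(-5\right) - T}{3} = \frac{- 5 g - T}{3} = \frac{- T - 5 g}{3} = - \frac{5 g}{3} - \frac{T}{3}$)
$- 40 \left(C{\left(6,9 \right)} + s{\left(-1 \right)}\right) = - 40 \left(\left(\left(- \frac{5}{3}\right) 9 - 2\right) + 7\right) = - 40 \left(\left(-15 - 2\right) + 7\right) = - 40 \left(-17 + 7\right) = \left(-40\right) \left(-10\right) = 400$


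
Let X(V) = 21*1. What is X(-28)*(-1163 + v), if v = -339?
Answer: -31542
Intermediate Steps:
X(V) = 21
X(-28)*(-1163 + v) = 21*(-1163 - 339) = 21*(-1502) = -31542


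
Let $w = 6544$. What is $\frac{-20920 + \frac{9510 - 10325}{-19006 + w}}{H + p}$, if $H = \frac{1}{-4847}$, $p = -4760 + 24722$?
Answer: $- \frac{1263633378575}{1205770941606} \approx -1.048$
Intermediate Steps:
$p = 19962$
$H = - \frac{1}{4847} \approx -0.00020631$
$\frac{-20920 + \frac{9510 - 10325}{-19006 + w}}{H + p} = \frac{-20920 + \frac{9510 - 10325}{-19006 + 6544}}{- \frac{1}{4847} + 19962} = \frac{-20920 - \frac{815}{-12462}}{\frac{96755813}{4847}} = \left(-20920 - - \frac{815}{12462}\right) \frac{4847}{96755813} = \left(-20920 + \frac{815}{12462}\right) \frac{4847}{96755813} = \left(- \frac{260704225}{12462}\right) \frac{4847}{96755813} = - \frac{1263633378575}{1205770941606}$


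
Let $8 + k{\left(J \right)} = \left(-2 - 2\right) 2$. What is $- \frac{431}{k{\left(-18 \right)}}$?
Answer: $\frac{431}{16} \approx 26.938$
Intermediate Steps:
$k{\left(J \right)} = -16$ ($k{\left(J \right)} = -8 + \left(-2 - 2\right) 2 = -8 - 8 = -16$)
$- \frac{431}{k{\left(-18 \right)}} = - \frac{431}{-16} = \left(-431\right) \left(- \frac{1}{16}\right) = \frac{431}{16}$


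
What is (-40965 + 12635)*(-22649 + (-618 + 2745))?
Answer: 581388260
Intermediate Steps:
(-40965 + 12635)*(-22649 + (-618 + 2745)) = -28330*(-22649 + 2127) = -28330*(-20522) = 581388260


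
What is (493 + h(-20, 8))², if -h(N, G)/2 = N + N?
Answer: 328329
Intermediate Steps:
h(N, G) = -4*N (h(N, G) = -2*(N + N) = -4*N)
(493 + h(-20, 8))² = (493 - 4*(-20))² = (493 + 80)² = 573² = 328329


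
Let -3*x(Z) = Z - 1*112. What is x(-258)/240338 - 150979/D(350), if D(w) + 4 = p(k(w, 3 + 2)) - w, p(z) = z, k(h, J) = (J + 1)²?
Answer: 6047671687/12737914 ≈ 474.78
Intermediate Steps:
k(h, J) = (1 + J)²
x(Z) = 112/3 - Z/3 (x(Z) = -(Z - 1*112)/3 = -(Z - 112)/3 = -(-112 + Z)/3 = 112/3 - Z/3)
D(w) = 32 - w (D(w) = -4 + ((1 + (3 + 2))² - w) = -4 + ((1 + 5)² - w) = -4 + (6² - w) = -4 + (36 - w) = 32 - w)
x(-258)/240338 - 150979/D(350) = (112/3 - ⅓*(-258))/240338 - 150979/(32 - 1*350) = (112/3 + 86)*(1/240338) - 150979/(32 - 350) = (370/3)*(1/240338) - 150979/(-318) = 185/360507 - 150979*(-1/318) = 185/360507 + 150979/318 = 6047671687/12737914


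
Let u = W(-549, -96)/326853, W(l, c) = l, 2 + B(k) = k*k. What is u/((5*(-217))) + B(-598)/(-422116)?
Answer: -7045451895407/8316517823810 ≈ -0.84716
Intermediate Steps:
B(k) = -2 + k**2 (B(k) = -2 + k*k = -2 + k**2)
u = -61/36317 (u = -549/326853 = -549*1/326853 = -61/36317 ≈ -0.0016797)
u/((5*(-217))) + B(-598)/(-422116) = -61/(36317*(5*(-217))) + (-2 + (-598)**2)/(-422116) = -61/36317/(-1085) + (-2 + 357604)*(-1/422116) = -61/36317*(-1/1085) + 357602*(-1/422116) = 61/39403945 - 178801/211058 = -7045451895407/8316517823810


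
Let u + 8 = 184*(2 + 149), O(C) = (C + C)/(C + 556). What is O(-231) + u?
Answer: 9026738/325 ≈ 27775.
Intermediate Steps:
O(C) = 2*C/(556 + C) (O(C) = (2*C)/(556 + C) = 2*C/(556 + C))
u = 27776 (u = -8 + 184*(2 + 149) = -8 + 184*151 = -8 + 27784 = 27776)
O(-231) + u = 2*(-231)/(556 - 231) + 27776 = 2*(-231)/325 + 27776 = 2*(-231)*(1/325) + 27776 = -462/325 + 27776 = 9026738/325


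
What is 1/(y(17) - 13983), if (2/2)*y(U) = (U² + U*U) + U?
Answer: -1/13388 ≈ -7.4694e-5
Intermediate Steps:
y(U) = U + 2*U² (y(U) = (U² + U*U) + U = (U² + U²) + U = 2*U² + U = U + 2*U²)
1/(y(17) - 13983) = 1/(17*(1 + 2*17) - 13983) = 1/(17*(1 + 34) - 13983) = 1/(17*35 - 13983) = 1/(595 - 13983) = 1/(-13388) = -1/13388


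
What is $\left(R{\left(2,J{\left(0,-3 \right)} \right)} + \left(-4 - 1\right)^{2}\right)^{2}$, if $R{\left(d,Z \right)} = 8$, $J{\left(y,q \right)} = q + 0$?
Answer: $1089$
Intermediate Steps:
$J{\left(y,q \right)} = q$
$\left(R{\left(2,J{\left(0,-3 \right)} \right)} + \left(-4 - 1\right)^{2}\right)^{2} = \left(8 + \left(-4 - 1\right)^{2}\right)^{2} = \left(8 + \left(-5\right)^{2}\right)^{2} = \left(8 + 25\right)^{2} = 33^{2} = 1089$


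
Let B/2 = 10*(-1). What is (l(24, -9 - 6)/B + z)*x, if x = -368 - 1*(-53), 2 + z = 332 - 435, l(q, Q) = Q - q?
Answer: 129843/4 ≈ 32461.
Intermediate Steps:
B = -20 (B = 2*(10*(-1)) = 2*(-10) = -20)
z = -105 (z = -2 + (332 - 435) = -2 - 103 = -105)
x = -315 (x = -368 + 53 = -315)
(l(24, -9 - 6)/B + z)*x = (((-9 - 6) - 1*24)/(-20) - 105)*(-315) = ((-15 - 24)*(-1/20) - 105)*(-315) = (-39*(-1/20) - 105)*(-315) = (39/20 - 105)*(-315) = -2061/20*(-315) = 129843/4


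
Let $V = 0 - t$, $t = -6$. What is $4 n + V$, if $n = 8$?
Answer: $38$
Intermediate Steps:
$V = 6$ ($V = 0 - -6 = 0 + 6 = 6$)
$4 n + V = 4 \cdot 8 + 6 = 32 + 6 = 38$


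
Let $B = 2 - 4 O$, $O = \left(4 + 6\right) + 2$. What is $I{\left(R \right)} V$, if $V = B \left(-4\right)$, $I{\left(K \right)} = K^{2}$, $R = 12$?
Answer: $26496$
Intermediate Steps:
$O = 12$ ($O = 10 + 2 = 12$)
$B = -46$ ($B = 2 - 48 = -46$)
$V = 184$ ($V = \left(-46\right) \left(-4\right) = 184$)
$I{\left(R \right)} V = 12^{2} \cdot 184 = 144 \cdot 184 = 26496$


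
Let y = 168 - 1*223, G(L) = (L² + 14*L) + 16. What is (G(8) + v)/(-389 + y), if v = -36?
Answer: -13/37 ≈ -0.35135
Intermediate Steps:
G(L) = 16 + L² + 14*L
y = -55 (y = 168 - 223 = -55)
(G(8) + v)/(-389 + y) = ((16 + 8² + 14*8) - 36)/(-389 - 55) = ((16 + 64 + 112) - 36)/(-444) = (192 - 36)*(-1/444) = 156*(-1/444) = -13/37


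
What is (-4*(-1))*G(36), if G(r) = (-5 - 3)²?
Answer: 256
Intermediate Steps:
G(r) = 64 (G(r) = (-8)² = 64)
(-4*(-1))*G(36) = -4*(-1)*64 = 4*64 = 256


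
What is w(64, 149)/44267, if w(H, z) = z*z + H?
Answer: 22265/44267 ≈ 0.50297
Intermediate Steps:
w(H, z) = H + z² (w(H, z) = z² + H = H + z²)
w(64, 149)/44267 = (64 + 149²)/44267 = (64 + 22201)*(1/44267) = 22265*(1/44267) = 22265/44267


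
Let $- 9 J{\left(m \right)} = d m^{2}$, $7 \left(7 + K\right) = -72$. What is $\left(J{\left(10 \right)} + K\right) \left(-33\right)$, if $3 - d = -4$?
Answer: $\frac{65879}{21} \approx 3137.1$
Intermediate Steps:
$K = - \frac{121}{7}$ ($K = -7 + \frac{1}{7} \left(-72\right) = -7 - \frac{72}{7} = - \frac{121}{7} \approx -17.286$)
$d = 7$ ($d = 3 - -4 = 3 + 4 = 7$)
$J{\left(m \right)} = - \frac{7 m^{2}}{9}$
$\left(J{\left(10 \right)} + K\right) \left(-33\right) = \left(- \frac{7 \cdot 10^{2}}{9} - \frac{121}{7}\right) \left(-33\right) = \left(\left(- \frac{7}{9}\right) 100 - \frac{121}{7}\right) \left(-33\right) = \left(- \frac{700}{9} - \frac{121}{7}\right) \left(-33\right) = \left(- \frac{5989}{63}\right) \left(-33\right) = \frac{65879}{21}$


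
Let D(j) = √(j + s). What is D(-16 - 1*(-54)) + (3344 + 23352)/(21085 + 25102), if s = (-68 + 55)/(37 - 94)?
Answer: 26696/46187 + √124203/57 ≈ 6.7609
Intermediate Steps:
s = 13/57 (s = -13/(-57) = -13*(-1/57) = 13/57 ≈ 0.22807)
D(j) = √(13/57 + j) (D(j) = √(j + 13/57) = √(13/57 + j))
D(-16 - 1*(-54)) + (3344 + 23352)/(21085 + 25102) = √(741 + 3249*(-16 - 1*(-54)))/57 + (3344 + 23352)/(21085 + 25102) = √(741 + 3249*(-16 + 54))/57 + 26696/46187 = √(741 + 3249*38)/57 + 26696*(1/46187) = √(741 + 123462)/57 + 26696/46187 = √124203/57 + 26696/46187 = 26696/46187 + √124203/57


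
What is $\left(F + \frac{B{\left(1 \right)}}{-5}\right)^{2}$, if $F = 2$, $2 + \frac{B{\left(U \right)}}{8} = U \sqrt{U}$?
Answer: $\frac{324}{25} \approx 12.96$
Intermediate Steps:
$B{\left(U \right)} = -16 + 8 U^{\frac{3}{2}}$ ($B{\left(U \right)} = -16 + 8 U \sqrt{U} = -16 + 8 U^{\frac{3}{2}}$)
$\left(F + \frac{B{\left(1 \right)}}{-5}\right)^{2} = \left(2 + \frac{-16 + 8 \cdot 1^{\frac{3}{2}}}{-5}\right)^{2} = \left(2 + \left(-16 + 8 \cdot 1\right) \left(- \frac{1}{5}\right)\right)^{2} = \left(2 + \left(-16 + 8\right) \left(- \frac{1}{5}\right)\right)^{2} = \left(2 - - \frac{8}{5}\right)^{2} = \left(2 + \frac{8}{5}\right)^{2} = \left(\frac{18}{5}\right)^{2} = \frac{324}{25}$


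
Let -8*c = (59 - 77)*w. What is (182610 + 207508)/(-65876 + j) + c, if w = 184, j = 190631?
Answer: 52038688/124755 ≈ 417.13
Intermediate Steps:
c = 414 (c = -(59 - 77)*184/8 = -(-9)*184/4 = -1/8*(-3312) = 414)
(182610 + 207508)/(-65876 + j) + c = (182610 + 207508)/(-65876 + 190631) + 414 = 390118/124755 + 414 = 52038688/124755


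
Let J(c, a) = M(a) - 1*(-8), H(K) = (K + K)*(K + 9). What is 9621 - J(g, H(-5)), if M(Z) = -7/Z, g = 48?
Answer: 384513/40 ≈ 9612.8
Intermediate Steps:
H(K) = 2*K*(9 + K) (H(K) = (2*K)*(9 + K) = 2*K*(9 + K))
J(c, a) = 8 - 7/a (J(c, a) = -7/a - 1*(-8) = -7/a + 8 = 8 - 7/a)
9621 - J(g, H(-5)) = 9621 - (8 - 7*(-1/(10*(9 - 5)))) = 9621 - (8 - 7/(2*(-5)*4)) = 9621 - (8 - 7/(-40)) = 9621 - (8 - 7*(-1/40)) = 9621 - (8 + 7/40) = 9621 - 1*327/40 = 9621 - 327/40 = 384513/40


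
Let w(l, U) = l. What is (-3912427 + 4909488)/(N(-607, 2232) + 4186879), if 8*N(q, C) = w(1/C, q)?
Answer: 17803521216/74760911425 ≈ 0.23814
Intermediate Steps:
N(q, C) = 1/(8*C)
(-3912427 + 4909488)/(N(-607, 2232) + 4186879) = (-3912427 + 4909488)/((⅛)/2232 + 4186879) = 997061/((⅛)*(1/2232) + 4186879) = 997061/(1/17856 + 4186879) = 997061/(74760911425/17856) = 997061*(17856/74760911425) = 17803521216/74760911425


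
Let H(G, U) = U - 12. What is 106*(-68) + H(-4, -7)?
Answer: -7227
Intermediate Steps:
H(G, U) = -12 + U
106*(-68) + H(-4, -7) = 106*(-68) + (-12 - 7) = -7208 - 19 = -7227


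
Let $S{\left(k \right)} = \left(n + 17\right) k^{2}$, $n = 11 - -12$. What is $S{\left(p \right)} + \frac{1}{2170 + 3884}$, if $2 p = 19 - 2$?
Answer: $\frac{17496061}{6054} \approx 2890.0$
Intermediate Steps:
$n = 23$ ($n = 11 + 12 = 23$)
$p = \frac{17}{2}$ ($p = \frac{19 - 2}{2} = \frac{1}{2} \cdot 17 = \frac{17}{2} \approx 8.5$)
$S{\left(k \right)} = 40 k^{2}$ ($S{\left(k \right)} = \left(23 + 17\right) k^{2} = 40 k^{2}$)
$S{\left(p \right)} + \frac{1}{2170 + 3884} = 40 \left(\frac{17}{2}\right)^{2} + \frac{1}{2170 + 3884} = 40 \cdot \frac{289}{4} + \frac{1}{6054} = 2890 + \frac{1}{6054} = \frac{17496061}{6054}$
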